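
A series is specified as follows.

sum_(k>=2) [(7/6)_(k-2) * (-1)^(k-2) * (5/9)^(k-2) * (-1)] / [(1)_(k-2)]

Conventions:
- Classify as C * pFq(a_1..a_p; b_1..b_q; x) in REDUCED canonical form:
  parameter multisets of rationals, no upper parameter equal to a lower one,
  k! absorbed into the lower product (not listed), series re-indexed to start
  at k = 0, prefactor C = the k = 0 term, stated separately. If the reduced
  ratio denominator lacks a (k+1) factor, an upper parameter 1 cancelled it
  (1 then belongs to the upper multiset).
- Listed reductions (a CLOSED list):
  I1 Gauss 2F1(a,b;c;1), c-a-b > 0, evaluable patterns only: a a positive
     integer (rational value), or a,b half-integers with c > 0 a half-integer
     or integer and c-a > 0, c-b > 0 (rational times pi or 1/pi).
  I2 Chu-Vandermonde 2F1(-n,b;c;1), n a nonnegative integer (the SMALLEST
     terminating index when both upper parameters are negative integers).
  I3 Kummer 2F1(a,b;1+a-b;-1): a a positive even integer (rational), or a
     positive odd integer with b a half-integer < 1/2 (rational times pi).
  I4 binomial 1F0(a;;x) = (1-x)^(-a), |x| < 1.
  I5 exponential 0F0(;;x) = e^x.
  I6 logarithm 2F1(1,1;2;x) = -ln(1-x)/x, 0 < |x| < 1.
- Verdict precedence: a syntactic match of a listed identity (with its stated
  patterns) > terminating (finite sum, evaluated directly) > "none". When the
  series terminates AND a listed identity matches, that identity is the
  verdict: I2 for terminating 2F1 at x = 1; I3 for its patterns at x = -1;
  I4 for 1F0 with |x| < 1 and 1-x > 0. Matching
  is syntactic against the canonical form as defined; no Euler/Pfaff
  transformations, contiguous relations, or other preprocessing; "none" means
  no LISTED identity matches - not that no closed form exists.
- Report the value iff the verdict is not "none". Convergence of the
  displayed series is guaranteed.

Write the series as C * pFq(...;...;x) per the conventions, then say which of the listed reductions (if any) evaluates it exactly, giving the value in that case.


Canonical form: C = -1 times 1F0 with upper {7/6}, lower {-}, x = -5/9. Verdict: the binomial series (I4) matches (the 1F0 binomial series: exponent -7/6, x = -5/9). Hence: (-1) * (14/9)^(-7/6).

Key observation: t_0 = -1 here, and the (-1)^k factor (C = -1) folds into the argument's sign.
Ratio: r(k) = (-5/9) * (k+7/6) / [(k+1)] ; factor over Q: parameters, x = (-5/9), and C = -1.


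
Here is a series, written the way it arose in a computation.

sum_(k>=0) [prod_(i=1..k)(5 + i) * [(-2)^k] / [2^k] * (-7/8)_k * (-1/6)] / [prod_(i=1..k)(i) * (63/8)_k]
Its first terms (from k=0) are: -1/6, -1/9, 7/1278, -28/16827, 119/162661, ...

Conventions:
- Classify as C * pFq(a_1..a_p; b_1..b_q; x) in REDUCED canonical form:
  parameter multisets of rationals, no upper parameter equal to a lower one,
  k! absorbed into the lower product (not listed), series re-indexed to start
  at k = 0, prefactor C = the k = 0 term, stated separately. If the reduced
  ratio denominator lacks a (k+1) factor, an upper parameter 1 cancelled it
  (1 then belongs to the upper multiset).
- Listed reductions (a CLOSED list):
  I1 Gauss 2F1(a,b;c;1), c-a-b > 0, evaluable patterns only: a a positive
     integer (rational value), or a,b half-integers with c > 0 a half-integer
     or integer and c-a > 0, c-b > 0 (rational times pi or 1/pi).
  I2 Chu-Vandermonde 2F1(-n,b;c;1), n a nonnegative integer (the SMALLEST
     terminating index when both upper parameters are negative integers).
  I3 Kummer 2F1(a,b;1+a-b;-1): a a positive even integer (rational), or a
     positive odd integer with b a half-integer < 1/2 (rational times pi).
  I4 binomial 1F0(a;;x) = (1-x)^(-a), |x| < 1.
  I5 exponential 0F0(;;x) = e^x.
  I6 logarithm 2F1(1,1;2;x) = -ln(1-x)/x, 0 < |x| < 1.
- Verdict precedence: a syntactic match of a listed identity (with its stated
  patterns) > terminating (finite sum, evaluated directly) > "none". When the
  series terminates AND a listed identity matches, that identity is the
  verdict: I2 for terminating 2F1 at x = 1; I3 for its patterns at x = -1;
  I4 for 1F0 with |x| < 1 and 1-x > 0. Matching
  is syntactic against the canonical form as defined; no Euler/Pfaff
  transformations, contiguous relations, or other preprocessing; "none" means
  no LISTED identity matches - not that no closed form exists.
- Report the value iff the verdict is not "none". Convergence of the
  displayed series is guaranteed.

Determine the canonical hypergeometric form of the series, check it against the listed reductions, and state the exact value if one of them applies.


Canonical form: C = -1/6 times 2F1 with upper {-7/8, 6}, lower {63/8}, x = -1. Verdict at x = -1: the Kummer evaluation I3 matches (x = -1; c = 63/8 equals 1+a-b for upper {-7/8, 6}: listed pattern). Its exact value is -6721/24576.

The tell: x = (-1) and the two k-th powers (C = -1/6) combine into one argument.
Ratio: r(k) = (-1) * (k-7/8) (k+6) / [(k+63/8) (k+1)] - rational; roots negated = parameters, x = (-1), C = -1/6.


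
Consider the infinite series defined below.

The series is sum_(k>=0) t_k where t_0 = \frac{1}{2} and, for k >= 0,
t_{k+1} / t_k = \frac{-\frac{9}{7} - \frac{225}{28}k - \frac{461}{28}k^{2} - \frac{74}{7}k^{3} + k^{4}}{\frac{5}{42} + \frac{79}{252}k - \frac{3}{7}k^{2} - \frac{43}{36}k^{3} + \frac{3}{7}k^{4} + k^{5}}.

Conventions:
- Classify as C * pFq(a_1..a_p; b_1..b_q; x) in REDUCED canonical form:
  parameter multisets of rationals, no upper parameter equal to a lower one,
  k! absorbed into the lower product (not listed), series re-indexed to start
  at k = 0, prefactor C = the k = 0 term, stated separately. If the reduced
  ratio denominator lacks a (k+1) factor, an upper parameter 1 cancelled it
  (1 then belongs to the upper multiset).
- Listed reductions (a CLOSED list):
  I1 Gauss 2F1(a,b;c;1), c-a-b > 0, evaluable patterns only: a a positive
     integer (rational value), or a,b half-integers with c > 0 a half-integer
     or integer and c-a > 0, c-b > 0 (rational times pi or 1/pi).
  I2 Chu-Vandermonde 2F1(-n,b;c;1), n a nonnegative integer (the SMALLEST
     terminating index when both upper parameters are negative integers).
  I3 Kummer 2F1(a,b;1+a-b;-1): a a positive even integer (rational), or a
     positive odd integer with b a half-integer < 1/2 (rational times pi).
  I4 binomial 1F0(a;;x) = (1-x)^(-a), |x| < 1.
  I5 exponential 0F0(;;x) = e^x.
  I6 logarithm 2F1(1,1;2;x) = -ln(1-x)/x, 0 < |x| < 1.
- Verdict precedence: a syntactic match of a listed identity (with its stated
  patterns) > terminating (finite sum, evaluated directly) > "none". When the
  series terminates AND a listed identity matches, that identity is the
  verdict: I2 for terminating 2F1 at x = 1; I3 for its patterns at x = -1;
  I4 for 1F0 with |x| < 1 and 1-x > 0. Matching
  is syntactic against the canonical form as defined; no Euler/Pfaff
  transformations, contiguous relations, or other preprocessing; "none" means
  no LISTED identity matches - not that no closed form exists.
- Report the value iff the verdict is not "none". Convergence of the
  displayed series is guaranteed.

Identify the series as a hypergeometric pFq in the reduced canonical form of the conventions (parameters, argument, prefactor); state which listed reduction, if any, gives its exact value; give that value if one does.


Classification (C = \frac{1}{2}): 2F2 with upper {-12, \frac{1}{2}}, lower {-\frac{5}{6}, -\frac{2}{3}}, argument x = 1. Verdict: terminating - upper -12 stops the sum at k = 12; the 13 terms are added exactly. Its exact value is -\frac{448922052430470160679689}{10991933062972685824000}.

Key observation: t_0 being \frac{1}{2}, cancel k + 1/2 from the displayed ratio first; then C = 1/2, x = 1.
Consecutive-term ratio: r(k) = 1 * (k-12) (k+\frac{1}{2}) / [(k-\frac{5}{6}) (k-\frac{2}{3}) (k+1)] - poly over poly, x = 1 from leading terms; C = \frac{1}{2} at k = 0.


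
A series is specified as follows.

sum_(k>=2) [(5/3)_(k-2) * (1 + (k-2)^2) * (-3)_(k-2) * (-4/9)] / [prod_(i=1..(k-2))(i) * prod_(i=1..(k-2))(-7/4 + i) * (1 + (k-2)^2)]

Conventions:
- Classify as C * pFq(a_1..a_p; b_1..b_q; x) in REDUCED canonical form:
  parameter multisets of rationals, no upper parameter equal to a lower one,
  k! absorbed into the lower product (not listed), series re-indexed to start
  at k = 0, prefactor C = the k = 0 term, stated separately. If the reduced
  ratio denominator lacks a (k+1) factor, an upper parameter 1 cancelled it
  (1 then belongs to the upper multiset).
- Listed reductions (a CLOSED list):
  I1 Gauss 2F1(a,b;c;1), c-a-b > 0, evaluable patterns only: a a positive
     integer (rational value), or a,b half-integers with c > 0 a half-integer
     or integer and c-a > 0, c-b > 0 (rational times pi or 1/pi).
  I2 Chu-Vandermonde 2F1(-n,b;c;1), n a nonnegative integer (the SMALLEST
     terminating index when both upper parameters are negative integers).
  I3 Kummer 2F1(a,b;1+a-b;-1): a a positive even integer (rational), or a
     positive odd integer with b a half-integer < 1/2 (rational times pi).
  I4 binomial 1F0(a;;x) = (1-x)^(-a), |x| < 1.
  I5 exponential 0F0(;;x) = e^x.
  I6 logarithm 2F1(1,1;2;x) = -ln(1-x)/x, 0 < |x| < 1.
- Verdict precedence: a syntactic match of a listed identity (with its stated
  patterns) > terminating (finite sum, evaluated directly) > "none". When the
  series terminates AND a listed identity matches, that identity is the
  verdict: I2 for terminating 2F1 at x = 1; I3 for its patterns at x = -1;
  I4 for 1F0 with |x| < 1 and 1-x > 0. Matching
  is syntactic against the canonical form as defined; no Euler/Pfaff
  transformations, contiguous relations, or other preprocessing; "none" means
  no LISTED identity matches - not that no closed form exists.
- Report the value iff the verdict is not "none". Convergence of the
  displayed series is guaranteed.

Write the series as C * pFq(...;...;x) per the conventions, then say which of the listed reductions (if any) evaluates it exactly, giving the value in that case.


With C = -4/9: the canonical form is 2F1(-3, 5/3; -3/4; 1). Verdict: Chu-Vandermonde (I2) fires (terminating 2F1 at x = 1 with n = 3, b = 5/3, c = -3/4). Sum: -1972/729.

First insight: x = 1 and the product of the first k integers (prefactor -4/9) is k!.
Ratio: r(k) = 1 * (k-3) (k+5/3) / [(k-3/4) (k+1)] - rational in k. x = 1; t_0 = -4/9; negate the roots.


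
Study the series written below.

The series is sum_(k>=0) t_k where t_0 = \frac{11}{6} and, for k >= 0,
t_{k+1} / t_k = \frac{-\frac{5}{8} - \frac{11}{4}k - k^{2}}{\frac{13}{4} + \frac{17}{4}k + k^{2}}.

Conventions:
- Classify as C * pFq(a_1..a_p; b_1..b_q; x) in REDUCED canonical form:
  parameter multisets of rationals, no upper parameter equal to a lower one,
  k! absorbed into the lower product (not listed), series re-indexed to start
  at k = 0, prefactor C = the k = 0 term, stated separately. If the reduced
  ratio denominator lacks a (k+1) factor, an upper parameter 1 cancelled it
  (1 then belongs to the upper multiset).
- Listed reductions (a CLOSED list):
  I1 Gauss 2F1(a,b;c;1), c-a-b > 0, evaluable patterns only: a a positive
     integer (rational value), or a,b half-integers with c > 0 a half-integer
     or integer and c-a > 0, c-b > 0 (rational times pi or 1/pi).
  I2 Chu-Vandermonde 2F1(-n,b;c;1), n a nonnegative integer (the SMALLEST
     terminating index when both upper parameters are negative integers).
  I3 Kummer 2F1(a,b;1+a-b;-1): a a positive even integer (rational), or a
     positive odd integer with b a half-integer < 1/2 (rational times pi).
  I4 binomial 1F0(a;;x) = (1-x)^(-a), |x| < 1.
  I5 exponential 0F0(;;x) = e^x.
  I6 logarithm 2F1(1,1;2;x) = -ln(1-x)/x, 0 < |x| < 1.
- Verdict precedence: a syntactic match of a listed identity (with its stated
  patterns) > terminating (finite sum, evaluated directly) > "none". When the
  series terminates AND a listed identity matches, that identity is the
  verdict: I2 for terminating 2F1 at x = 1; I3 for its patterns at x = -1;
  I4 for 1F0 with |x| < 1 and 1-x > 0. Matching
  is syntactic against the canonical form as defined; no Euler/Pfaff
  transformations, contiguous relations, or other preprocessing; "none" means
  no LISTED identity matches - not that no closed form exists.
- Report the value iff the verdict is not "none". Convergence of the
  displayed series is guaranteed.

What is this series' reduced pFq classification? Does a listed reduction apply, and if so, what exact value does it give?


This is \frac{11}{6} * 2F1(\frac{1}{4}, \frac{5}{2}; \frac{13}{4}; -1) in reduced canonical form. Verdict: no listed reduction: x = -1 and upper {\frac{1}{4}, \frac{5}{2}} fail every I1-I6 pattern.

Structural cue: from the first term \frac{11}{6}: factor the ratio over Q (prefactor 11/6): negated roots = parameters.
Adjacent-term ratio: r(k) = -1 * (k+\frac{1}{4}) (k+\frac{5}{2}) / [(k+\frac{13}{4}) (k+1)] - poly over poly, x = -1 from leading terms; C = \frac{11}{6} at k = 0.


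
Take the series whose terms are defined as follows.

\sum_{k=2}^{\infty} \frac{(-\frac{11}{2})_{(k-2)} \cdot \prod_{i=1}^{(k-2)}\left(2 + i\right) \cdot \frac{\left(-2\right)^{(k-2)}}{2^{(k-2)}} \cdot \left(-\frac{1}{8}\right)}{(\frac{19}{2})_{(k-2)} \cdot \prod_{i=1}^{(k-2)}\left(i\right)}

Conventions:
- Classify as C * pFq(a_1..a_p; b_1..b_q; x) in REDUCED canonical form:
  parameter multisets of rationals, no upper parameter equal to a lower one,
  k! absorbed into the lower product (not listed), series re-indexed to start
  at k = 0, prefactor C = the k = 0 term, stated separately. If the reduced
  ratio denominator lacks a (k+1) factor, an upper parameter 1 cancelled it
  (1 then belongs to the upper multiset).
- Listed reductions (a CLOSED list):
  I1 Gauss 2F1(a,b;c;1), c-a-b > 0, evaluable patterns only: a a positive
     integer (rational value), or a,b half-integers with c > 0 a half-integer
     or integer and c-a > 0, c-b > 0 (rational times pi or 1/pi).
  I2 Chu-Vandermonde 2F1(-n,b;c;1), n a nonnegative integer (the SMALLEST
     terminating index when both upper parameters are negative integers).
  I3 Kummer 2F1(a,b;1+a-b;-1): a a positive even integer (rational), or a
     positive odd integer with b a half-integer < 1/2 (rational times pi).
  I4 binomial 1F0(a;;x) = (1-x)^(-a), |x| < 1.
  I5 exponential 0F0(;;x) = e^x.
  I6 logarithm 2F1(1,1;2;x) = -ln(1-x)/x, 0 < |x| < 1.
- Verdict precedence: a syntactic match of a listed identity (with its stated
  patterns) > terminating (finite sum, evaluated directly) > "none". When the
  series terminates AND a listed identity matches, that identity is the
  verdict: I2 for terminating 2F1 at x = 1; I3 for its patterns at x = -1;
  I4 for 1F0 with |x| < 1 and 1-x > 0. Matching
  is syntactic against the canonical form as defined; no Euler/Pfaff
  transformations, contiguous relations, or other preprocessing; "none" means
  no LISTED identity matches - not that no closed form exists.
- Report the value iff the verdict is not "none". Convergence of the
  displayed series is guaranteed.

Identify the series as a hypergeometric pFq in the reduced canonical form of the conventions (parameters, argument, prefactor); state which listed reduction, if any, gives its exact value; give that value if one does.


The series (x = -1) is 2F1: upper {-\frac{11}{2}, 3}, lower {\frac{19}{2}}, prefactor -\frac{1}{8}. Verdict at x = -1: Kummer's theorem (I3) matches (x = -1; c = \frac{19}{2} equals 1+a-b for upper {-\frac{11}{2}, 3}: listed pattern). Sum: \left(-\frac{109395}{524288}\right) \cdot \pi.

Key step: t_0 being -\frac{1}{8}, the running product (C = -1/8, x = -1) telescopes to a rising factorial.
Ratio: r(k) = -1 * (k-\frac{11}{2}) (k+3) / [(k+\frac{19}{2}) (k+1)] - rational in k. x = -1; t_0 = -\frac{1}{8}; negate the roots.


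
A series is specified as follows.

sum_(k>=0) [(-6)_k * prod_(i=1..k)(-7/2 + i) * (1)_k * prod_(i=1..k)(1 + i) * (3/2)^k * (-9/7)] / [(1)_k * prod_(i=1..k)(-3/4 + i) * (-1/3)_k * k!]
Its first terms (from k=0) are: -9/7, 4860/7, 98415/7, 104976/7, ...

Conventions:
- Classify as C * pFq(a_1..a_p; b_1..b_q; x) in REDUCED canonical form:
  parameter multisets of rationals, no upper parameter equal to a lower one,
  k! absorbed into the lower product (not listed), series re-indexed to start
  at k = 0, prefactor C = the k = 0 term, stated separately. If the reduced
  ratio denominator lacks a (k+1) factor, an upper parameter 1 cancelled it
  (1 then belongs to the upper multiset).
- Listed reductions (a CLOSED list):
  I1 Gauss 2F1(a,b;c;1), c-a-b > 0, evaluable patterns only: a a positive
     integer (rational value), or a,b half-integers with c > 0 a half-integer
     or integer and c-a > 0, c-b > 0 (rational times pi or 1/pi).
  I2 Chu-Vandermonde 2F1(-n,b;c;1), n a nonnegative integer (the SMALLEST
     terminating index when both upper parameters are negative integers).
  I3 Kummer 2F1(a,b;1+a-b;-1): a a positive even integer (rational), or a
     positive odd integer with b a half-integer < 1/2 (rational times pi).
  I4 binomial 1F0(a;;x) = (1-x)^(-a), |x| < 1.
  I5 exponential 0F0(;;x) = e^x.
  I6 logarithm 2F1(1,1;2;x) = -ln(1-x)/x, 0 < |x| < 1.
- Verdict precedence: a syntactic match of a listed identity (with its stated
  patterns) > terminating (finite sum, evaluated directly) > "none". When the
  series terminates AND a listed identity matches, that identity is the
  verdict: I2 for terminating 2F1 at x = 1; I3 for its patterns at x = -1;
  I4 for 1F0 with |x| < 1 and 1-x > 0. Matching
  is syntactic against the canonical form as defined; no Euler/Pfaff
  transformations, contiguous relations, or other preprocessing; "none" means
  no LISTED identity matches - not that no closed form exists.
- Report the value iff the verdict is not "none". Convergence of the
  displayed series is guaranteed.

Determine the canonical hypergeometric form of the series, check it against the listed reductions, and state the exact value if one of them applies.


With C = -9/7: the canonical form is 3F2(-6, -5/2, 2; -1/3, 1/4; 3/2). Verdict: terminating (-6 upstairs). 7 nonzero terms in all; added directly. Exact value: 3128952987/119119.

The tell: t_0 = -9/7 here, and the running product (C = -9/7, x = 3/2) telescopes to a rising factorial.
Adjacent-term ratio: r(k) = (3/2) * (k-6) (k-5/2) (k+2) / [(k-1/3) (k+1/4) (k+1)] - rational; roots negated = parameters, x = (3/2), C = -9/7.


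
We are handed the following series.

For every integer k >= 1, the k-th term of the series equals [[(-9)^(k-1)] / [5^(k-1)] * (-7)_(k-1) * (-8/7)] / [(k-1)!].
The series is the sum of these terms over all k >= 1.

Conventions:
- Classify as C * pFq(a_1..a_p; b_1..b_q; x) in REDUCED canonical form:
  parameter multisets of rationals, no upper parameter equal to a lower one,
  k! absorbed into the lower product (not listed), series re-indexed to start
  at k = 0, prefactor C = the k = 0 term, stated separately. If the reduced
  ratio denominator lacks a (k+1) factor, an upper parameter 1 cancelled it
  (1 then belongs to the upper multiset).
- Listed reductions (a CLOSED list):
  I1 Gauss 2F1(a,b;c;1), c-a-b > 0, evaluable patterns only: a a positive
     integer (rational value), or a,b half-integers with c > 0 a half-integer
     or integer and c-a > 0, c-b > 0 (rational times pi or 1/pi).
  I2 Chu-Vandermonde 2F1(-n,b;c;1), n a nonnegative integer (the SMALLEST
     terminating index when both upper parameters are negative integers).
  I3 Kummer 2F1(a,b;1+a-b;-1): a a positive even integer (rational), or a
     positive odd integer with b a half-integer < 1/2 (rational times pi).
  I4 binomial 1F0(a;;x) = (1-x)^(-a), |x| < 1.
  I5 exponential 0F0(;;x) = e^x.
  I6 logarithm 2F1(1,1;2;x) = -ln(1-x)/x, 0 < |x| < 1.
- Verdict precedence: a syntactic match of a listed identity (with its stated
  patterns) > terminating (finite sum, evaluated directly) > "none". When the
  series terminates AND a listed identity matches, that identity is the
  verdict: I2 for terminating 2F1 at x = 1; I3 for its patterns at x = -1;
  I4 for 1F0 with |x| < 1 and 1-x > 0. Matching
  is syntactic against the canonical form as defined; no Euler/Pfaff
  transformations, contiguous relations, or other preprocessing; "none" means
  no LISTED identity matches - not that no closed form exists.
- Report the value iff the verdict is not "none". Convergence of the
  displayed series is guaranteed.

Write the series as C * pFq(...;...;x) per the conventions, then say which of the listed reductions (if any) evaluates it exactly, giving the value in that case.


Structural cue: with t_0 = -8/7, the two geometric factors (C = -8/7, x = -9/5) combine into one argument.
Term ratio: r(k) = (-9/5) * (k-7) / [(k+1)] - rational in k, leading ratio (-9/5); with t_0 = -8/7, classification follows.

Classification (C = -8/7): 1F0 with upper {-7}, lower {-}, argument x = -9/5. Verdict: terminating. (-7)_k vanishes past k = 7, leaving a 8-term sum, computed directly. Value: -120472576/78125.


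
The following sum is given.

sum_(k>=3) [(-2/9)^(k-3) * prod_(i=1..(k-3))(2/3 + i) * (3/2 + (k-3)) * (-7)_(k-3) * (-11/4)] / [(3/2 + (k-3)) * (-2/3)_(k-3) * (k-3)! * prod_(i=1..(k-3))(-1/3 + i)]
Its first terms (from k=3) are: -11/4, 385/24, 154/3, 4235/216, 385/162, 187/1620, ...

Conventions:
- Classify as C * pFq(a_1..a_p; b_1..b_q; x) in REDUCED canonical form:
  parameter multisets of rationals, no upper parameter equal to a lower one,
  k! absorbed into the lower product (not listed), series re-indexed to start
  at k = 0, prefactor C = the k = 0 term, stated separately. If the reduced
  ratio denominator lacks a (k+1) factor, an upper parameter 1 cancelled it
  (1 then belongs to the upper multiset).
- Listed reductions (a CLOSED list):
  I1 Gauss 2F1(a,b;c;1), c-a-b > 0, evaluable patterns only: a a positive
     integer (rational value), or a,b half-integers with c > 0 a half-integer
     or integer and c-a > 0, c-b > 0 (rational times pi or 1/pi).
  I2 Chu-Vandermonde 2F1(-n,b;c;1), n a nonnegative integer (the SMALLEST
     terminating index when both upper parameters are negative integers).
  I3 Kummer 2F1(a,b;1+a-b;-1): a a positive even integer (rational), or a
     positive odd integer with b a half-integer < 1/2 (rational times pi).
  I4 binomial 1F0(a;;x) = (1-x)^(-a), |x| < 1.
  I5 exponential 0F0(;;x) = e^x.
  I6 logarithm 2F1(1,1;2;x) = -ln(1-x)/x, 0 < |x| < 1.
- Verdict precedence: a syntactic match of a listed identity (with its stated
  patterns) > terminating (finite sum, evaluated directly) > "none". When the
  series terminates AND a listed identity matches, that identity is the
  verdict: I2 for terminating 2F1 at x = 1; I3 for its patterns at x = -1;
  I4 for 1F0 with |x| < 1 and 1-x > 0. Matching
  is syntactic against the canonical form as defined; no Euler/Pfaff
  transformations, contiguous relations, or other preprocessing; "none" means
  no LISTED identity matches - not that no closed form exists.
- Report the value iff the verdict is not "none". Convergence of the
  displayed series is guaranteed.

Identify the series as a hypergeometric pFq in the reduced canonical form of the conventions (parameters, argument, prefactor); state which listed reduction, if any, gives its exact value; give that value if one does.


Canonical form: C = -11/4 times 2F2 with upper {-7, 5/3}, lower {-2/3, 2/3}, x = -2/9. Verdict: terminating - no listed pattern fits, but -7 in the upper list cuts the series at k = 7; direct evaluation. Sum: 1380792589/15921360.

Key observation: t_0 = -11/4 here, and the running product (C = -11/4) telescopes to a rising factorial.
Step ratio: r(k) = (-2/9) * (k-7) (k+5/3) / [(k-2/3) (k+2/3) (k+1)] - rational; roots negated = parameters, x = (-2/9), C = -11/4.


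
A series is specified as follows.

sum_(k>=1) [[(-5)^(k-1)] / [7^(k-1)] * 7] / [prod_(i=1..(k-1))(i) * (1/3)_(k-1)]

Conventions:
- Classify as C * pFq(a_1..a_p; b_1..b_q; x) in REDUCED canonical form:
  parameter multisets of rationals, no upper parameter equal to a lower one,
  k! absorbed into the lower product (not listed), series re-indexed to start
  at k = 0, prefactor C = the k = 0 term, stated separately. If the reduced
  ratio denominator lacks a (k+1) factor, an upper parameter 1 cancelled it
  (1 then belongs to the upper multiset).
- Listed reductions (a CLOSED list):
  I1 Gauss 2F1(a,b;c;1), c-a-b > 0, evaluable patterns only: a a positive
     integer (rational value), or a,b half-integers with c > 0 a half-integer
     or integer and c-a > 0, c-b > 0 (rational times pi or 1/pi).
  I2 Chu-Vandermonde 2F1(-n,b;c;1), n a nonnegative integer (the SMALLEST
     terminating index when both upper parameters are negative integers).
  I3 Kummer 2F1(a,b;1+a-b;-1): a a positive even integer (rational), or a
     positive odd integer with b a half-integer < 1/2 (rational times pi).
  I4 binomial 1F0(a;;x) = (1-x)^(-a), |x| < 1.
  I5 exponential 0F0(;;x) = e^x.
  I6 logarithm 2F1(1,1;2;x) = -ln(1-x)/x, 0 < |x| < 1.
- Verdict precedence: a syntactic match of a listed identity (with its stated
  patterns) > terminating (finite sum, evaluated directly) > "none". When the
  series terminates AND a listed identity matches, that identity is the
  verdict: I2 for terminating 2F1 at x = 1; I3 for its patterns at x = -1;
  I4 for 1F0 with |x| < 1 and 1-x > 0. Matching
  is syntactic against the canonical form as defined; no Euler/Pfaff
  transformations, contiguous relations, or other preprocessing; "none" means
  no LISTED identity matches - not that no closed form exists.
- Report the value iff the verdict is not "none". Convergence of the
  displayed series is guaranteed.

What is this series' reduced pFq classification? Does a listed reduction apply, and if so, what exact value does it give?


Key step: x = (-5/7) and the two geometric factors (C = 7) combine into one argument.
Ratio: r(k) = (-5/7) * 1 / [(k+1/3) (k+1)] - rational in k. x = (-5/7); t_0 = 7; negate the roots.

x = -5/7 here; the reduced form reads 0F1, upper {-}, lower {1/3}, C = 7. Verdict: none (x = -5/7): each listed identity misses the multisets {-} ; {1/3}.


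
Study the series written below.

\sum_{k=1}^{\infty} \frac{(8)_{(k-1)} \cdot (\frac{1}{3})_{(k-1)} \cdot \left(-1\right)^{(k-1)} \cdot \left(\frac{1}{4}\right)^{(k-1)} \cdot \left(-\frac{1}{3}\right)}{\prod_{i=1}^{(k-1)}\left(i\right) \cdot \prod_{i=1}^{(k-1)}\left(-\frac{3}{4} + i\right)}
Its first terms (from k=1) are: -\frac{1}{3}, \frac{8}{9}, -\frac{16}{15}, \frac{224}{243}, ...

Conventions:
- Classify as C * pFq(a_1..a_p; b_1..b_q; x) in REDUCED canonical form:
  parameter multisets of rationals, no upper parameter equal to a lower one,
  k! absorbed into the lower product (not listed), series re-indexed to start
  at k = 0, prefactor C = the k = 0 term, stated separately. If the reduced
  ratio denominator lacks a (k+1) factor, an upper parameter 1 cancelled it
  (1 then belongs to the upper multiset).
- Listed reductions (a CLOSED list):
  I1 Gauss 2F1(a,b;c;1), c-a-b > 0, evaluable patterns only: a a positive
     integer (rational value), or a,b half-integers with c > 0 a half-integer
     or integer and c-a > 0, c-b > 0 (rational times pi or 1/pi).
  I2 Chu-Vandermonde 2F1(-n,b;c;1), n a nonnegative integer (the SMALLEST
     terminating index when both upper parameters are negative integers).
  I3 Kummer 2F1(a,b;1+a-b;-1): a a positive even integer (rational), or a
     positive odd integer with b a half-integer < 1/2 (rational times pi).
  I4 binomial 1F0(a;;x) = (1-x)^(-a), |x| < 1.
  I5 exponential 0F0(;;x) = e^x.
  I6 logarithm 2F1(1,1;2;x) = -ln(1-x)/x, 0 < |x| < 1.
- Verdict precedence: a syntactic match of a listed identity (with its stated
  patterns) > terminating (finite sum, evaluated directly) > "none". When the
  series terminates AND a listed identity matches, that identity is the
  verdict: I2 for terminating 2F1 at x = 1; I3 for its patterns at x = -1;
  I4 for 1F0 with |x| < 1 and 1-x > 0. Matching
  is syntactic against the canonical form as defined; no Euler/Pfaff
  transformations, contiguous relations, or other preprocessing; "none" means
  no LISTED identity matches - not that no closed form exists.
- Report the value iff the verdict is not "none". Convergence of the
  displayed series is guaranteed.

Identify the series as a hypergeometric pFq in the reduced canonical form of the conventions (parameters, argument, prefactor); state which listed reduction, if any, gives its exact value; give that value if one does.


Classification (C = -\frac{1}{3}): 2F1 with upper {\frac{1}{3}, 8}, lower {\frac{1}{4}}, argument x = -\frac{1}{4}. Verdict: none (x = -\frac{1}{4}): each listed identity misses the multisets {\frac{1}{3}, 8} ; {\frac{1}{4}}.

The tell: with t_0 = -\frac{1}{3}, the (-1)^k factor (prefactor -1/3) folds into the argument's sign.
Step ratio: r(k) = -\frac{1}{4} * (k+\frac{1}{3}) (k+8) / [(k+\frac{1}{4}) (k+1)] ; factor over Q: parameters, x = -\frac{1}{4}, and C = -\frac{1}{3}.


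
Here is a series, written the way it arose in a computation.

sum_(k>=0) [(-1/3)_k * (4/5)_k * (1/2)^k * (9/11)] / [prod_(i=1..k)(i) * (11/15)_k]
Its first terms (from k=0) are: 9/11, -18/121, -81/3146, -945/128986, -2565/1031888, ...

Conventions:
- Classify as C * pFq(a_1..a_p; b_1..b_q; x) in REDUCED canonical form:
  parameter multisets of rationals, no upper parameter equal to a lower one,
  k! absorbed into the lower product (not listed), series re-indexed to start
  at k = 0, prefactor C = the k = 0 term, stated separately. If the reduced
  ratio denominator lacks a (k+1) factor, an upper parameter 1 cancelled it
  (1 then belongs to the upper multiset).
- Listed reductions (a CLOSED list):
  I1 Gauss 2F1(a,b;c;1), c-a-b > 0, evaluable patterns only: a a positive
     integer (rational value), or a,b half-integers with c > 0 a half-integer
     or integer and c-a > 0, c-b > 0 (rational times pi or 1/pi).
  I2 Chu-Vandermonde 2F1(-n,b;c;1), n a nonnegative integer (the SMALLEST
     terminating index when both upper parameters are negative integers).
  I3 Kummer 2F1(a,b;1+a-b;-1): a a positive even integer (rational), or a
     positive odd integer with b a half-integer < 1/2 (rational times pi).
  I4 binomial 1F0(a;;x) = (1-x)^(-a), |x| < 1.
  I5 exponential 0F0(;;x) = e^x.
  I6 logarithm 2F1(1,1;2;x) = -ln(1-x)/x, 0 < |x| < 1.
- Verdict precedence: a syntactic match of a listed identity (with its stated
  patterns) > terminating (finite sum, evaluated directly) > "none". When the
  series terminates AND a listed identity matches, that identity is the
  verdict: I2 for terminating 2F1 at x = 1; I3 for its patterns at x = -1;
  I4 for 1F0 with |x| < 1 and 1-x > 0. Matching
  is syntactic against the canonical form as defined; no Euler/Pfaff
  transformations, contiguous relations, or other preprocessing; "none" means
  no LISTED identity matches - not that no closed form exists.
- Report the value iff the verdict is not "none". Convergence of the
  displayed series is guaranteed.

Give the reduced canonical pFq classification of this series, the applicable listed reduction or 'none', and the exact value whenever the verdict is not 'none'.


Reduced: x = 1/2, 2F1, upper = {-1/3, 4/5}, lower = {11/15}, C = 9/11. Verdict: no listed reduction: x = 1/2 and upper {-1/3, 4/5} fail every I1-I6 pattern.

Structural cue: x = (1/2) and the product of the first k integers (prefactor 9/11) is k!.
Step ratio: r(k) = (1/2) * (k-1/3) (k+4/5) / [(k+11/15) (k+1)] - poly over poly, x = (1/2) from leading terms; C = 9/11 at k = 0.


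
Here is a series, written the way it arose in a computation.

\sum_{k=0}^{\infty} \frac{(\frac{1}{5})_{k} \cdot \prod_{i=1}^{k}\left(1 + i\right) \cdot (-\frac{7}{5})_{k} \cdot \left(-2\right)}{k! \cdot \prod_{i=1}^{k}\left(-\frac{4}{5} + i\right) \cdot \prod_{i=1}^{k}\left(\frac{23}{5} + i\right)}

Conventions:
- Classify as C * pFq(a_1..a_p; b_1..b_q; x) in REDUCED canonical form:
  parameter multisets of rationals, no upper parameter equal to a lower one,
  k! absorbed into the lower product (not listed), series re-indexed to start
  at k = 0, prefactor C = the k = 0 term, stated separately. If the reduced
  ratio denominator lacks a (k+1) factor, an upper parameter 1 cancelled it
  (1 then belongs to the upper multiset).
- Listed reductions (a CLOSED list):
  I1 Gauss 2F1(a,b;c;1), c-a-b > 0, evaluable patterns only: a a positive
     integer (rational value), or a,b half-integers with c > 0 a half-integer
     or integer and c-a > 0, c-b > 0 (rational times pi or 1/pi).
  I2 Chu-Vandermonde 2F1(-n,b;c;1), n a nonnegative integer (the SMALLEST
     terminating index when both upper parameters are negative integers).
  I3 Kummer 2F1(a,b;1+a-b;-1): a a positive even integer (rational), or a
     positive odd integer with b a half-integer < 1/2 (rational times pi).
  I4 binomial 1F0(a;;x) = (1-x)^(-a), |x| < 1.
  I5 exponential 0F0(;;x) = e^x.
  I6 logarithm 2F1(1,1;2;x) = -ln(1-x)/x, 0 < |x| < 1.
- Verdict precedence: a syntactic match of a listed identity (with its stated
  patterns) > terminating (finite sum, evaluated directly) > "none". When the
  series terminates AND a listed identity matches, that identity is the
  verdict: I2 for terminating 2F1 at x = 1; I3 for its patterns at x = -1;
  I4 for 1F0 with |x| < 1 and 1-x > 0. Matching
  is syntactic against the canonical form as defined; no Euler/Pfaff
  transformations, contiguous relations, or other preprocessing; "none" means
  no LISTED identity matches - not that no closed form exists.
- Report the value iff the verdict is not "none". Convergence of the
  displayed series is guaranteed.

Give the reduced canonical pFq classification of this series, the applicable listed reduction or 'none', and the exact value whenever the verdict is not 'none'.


Classification (C = -2): 2F1 with upper {-\frac{7}{5}, 2}, lower {\frac{28}{5}}, argument x = 1. Verdict: Gauss's theorem (I1) applies (x = 1: the Gamma ratio telescopes since c-a-b = 5 > 0 and a = 2 in Z>0). Exact value: -\frac{138}{125}.

Key observation: with t_0 = -2, the running product (C = -2, x = 1) telescopes to a rising factorial.
Adjacent-term ratio: r(k) = 1 * (k-\frac{7}{5}) (k+2) / [(k+\frac{28}{5}) (k+1)] - rational in k, leading ratio 1; with t_0 = -2, classification follows.


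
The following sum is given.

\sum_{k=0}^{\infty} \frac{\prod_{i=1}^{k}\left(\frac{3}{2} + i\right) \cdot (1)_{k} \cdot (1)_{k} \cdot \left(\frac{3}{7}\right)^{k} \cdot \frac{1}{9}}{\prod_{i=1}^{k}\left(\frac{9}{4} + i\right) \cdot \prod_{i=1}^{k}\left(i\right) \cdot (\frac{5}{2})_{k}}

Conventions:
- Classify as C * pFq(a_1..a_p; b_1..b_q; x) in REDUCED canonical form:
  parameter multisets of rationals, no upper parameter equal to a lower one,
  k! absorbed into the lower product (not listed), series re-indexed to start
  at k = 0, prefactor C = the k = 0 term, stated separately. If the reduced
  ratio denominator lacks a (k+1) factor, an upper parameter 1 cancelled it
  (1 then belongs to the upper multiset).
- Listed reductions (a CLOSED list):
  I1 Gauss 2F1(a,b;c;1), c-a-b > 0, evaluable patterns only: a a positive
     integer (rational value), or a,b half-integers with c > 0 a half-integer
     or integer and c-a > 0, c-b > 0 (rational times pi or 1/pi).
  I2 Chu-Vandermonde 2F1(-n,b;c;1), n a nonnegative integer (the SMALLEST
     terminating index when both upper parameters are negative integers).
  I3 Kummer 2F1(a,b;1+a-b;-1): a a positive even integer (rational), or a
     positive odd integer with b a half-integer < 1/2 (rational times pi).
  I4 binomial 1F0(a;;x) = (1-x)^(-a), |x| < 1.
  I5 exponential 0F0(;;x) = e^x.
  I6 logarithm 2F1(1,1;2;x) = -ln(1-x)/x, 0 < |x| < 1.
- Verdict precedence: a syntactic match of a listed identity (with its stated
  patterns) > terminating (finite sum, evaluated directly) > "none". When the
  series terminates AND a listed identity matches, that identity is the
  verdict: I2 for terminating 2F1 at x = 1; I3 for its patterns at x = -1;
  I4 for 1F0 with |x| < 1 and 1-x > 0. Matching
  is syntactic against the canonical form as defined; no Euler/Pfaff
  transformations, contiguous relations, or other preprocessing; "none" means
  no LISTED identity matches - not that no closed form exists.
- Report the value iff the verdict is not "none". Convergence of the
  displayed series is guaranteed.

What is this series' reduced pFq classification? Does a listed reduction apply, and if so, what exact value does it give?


Classification (C = \frac{1}{9}): 2F1 with upper {1, 1}, lower {\frac{13}{4}}, argument x = \frac{3}{7}. Verdict: no listed reduction: x = \frac{3}{7} and upper {1, 1} fail every I1-I6 pattern.

First insight: t_0 being \frac{1}{9}, the parameter 5/2 appears in both the upper and lower lists and cancels.
Adjacent-term ratio: r(k) = \frac{3}{7} * (k+1) (k+1) / [(k+\frac{13}{4}) (k+1)] - rational in k, leading ratio \frac{3}{7}; with t_0 = \frac{1}{9}, classification follows.


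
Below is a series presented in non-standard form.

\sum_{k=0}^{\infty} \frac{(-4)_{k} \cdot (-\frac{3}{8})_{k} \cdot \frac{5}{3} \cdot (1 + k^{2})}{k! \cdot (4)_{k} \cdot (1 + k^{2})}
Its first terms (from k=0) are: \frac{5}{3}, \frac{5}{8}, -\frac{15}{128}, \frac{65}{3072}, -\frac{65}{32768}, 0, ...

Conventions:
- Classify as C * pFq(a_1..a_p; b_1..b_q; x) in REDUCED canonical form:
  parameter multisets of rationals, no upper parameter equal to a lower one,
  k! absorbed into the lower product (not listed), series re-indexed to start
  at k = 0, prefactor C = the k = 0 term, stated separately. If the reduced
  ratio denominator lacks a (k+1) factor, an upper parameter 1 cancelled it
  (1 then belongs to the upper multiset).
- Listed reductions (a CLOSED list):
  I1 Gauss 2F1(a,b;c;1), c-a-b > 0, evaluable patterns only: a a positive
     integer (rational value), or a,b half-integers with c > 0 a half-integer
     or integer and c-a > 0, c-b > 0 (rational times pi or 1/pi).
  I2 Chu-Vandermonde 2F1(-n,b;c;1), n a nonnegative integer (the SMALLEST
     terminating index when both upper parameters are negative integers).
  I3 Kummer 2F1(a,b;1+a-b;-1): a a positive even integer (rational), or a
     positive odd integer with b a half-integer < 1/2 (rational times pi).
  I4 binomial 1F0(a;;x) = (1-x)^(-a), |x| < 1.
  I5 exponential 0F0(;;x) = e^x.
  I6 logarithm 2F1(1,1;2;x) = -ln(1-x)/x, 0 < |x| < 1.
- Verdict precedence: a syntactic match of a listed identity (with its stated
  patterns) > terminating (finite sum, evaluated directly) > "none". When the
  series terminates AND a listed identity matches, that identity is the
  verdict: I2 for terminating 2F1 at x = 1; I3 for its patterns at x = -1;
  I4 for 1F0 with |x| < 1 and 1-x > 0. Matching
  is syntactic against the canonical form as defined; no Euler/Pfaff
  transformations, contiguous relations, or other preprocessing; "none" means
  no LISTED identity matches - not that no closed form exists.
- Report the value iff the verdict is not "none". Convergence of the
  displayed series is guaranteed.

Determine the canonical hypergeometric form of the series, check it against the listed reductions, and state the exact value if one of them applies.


This is \frac{5}{3} * 2F1(-4, -\frac{3}{8}; 4; 1) in reduced canonical form. Verdict: Vandermonde's identity (I2) matches (terminating 2F1 at x = 1 with n = 4, b = -3/8, c = 4). Exact value: \frac{215645}{98304}.

Key step: t_0 being \frac{5}{3}, the factor k^2 + 1 cancels (top and bottom), leaving C = 5/3, x = 1.
Term ratio: r(k) = 1 * (k-4) (k-\frac{3}{8}) / [(k+4) (k+1)] ; factor over Q: parameters, x = 1, and C = \frac{5}{3}.


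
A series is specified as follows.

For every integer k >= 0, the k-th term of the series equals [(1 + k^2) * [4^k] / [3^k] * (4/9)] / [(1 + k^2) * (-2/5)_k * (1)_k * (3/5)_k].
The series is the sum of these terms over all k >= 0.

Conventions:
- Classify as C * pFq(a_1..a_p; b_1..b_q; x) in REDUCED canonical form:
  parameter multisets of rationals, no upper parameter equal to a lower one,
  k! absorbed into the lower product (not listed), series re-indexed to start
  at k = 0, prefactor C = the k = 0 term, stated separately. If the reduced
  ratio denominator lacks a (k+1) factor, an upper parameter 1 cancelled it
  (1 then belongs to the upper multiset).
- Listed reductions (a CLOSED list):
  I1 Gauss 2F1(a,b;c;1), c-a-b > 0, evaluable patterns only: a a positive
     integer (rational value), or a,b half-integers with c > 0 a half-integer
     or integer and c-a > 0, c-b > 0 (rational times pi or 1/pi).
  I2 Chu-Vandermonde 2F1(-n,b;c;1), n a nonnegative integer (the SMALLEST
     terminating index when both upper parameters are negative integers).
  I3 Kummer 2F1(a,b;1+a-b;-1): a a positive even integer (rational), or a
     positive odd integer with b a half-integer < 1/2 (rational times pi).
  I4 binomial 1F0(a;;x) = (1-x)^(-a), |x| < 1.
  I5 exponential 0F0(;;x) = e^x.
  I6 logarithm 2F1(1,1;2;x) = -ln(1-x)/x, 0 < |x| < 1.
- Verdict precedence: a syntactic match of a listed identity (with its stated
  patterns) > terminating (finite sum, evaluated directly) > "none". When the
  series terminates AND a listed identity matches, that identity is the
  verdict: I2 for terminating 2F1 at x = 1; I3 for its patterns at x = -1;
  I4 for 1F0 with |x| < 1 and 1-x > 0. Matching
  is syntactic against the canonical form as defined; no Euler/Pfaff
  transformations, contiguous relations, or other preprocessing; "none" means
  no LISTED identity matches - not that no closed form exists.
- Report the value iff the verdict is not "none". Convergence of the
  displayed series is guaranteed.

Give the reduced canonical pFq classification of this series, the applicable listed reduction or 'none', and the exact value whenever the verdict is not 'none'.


With C = 4/9: the canonical form is 0F2(-; -2/5, 3/5; 4/3). Verdict: none (x = 4/3): each listed identity misses the multisets {-} ; {-2/5, 3/5}.

The tell: t_0 being 4/9, the two geometric factors (prefactor 4/9) combine into one argument.
Ratio: r(k) = (4/3) * 1 / [(k-2/5) (k+3/5) (k+1)] ; factor over Q: parameters, x = (4/3), and C = 4/9.
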